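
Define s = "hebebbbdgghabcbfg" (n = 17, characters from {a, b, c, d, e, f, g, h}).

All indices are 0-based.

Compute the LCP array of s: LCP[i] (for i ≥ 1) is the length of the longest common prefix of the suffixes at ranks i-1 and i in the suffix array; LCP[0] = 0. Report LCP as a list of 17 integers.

rank | idx | suffix
   0 |  11 | abcbfg
   1 |   4 | bbbdgghabcbfg
   2 |   5 | bbdgghabcbfg
   3 |  12 | bcbfg
   4 |   6 | bdgghabcbfg
   5 |   2 | bebbbdgghabcbfg
   6 |  14 | bfg
   7 |  13 | cbfg
   8 |   7 | dgghabcbfg
   9 |   3 | ebbbdgghabcbfg
  10 |   1 | ebebbbdgghabcbfg
  11 |  15 | fg
  12 |  16 | g
  13 |   8 | gghabcbfg
  14 |   9 | ghabcbfg
  15 |  10 | habcbfg
  16 |   0 | hebebbbdgghabcbfg

SA = [11, 4, 5, 12, 6, 2, 14, 13, 7, 3, 1, 15, 16, 8, 9, 10, 0]
i: (SA[i-1],SA[i]) lcp shared
  1: (11,4) 0 ''
  2: (4,5) 2 'bb'
  3: (5,12) 1 'b'
  4: (12,6) 1 'b'
  5: (6,2) 1 'b'
  6: (2,14) 1 'b'
  7: (14,13) 0 ''
  8: (13,7) 0 ''
  9: (7,3) 0 ''
  10: (3,1) 2 'eb'
  11: (1,15) 0 ''
  12: (15,16) 0 ''
  13: (16,8) 1 'g'
  14: (8,9) 1 'g'
  15: (9,10) 0 ''
  16: (10,0) 1 'h'

[0, 0, 2, 1, 1, 1, 1, 0, 0, 0, 2, 0, 0, 1, 1, 0, 1]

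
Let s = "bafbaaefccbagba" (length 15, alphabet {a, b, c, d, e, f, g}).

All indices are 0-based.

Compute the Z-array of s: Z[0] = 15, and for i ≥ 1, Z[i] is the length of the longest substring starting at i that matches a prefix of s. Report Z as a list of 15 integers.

[15, 0, 0, 2, 0, 0, 0, 0, 0, 0, 2, 0, 0, 2, 0]

Z[0]=15
i=1: i≥r, start 0; Z[1]=0
i=2: i≥r, start 0; Z[2]=0
i=3: i≥r, start 0; Z[3]=2 scan→box=[3,5)
i=4: min(r-i=1, Z[1]=0)=0; Z[4]=0
i=5: i≥r, start 0; Z[5]=0
i=6: i≥r, start 0; Z[6]=0
i=7: i≥r, start 0; Z[7]=0
i=8: i≥r, start 0; Z[8]=0
i=9: i≥r, start 0; Z[9]=0
i=10: i≥r, start 0; Z[10]=2 scan→box=[10,12)
i=11: min(r-i=1, Z[1]=0)=0; Z[11]=0
i=12: i≥r, start 0; Z[12]=0
i=13: i≥r, start 0; Z[13]=2 scan→box=[13,15)
i=14: min(r-i=1, Z[1]=0)=0; Z[14]=0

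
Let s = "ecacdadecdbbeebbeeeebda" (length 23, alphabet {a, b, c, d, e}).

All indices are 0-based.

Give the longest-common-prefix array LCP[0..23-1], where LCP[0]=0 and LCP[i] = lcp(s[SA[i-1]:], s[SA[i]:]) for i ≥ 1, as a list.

[0, 1, 1, 0, 4, 1, 1, 3, 0, 1, 2, 0, 2, 1, 1, 0, 2, 1, 2, 1, 3, 2, 3]

rank→(start, suffix):
  0 → (22, 'a')
  1 → (2, 'acdadecdbbeebbeeeebda')
  2 → (5, 'adecdbbeebbeeeebda')
  3 → (10, 'bbeebbeeeebda')
  4 → (14, 'bbeeeebda')
  5 → (20, 'bda')
  6 → (11, 'beebbeeeebda')
  7 → (15, 'beeeebda')
  8 → (1, 'cacdadecdbbeebbeeeebda')
  9 → (3, 'cdadecdbbeebbeeeebda')
  10 → (8, 'cdbbeebbeeeebda')
  11 → (21, 'da')
  12 → (4, 'dadecdbbeebbeeeebda')
  13 → (9, 'dbbeebbeeeebda')
  14 → (6, 'decdbbeebbeeeebda')
  15 → (13, 'ebbeeeebda')
  16 → (19, 'ebda')
  17 → (0, 'ecacdadecdbbeebbeeeebda')
  18 → (7, 'ecdbbeebbeeeebda')
  19 → (12, 'eebbeeeebda')
  20 → (18, 'eebda')
  21 → (17, 'eeebda')
  22 → (16, 'eeeebda')

SA = [22, 2, 5, 10, 14, 20, 11, 15, 1, 3, 8, 21, 4, 9, 6, 13, 19, 0, 7, 12, 18, 17, 16]
rank  pair      lcp
   1  s[22:],s[2:]  1  'a'
   2  s[2:],s[5:]  1  'a'
   3  s[5:],s[10:]  0  ''
   4  s[10:],s[14:]  4  'bbee'
   5  s[14:],s[20:]  1  'b'
   6  s[20:],s[11:]  1  'b'
   7  s[11:],s[15:]  3  'bee'
   8  s[15:],s[1:]  0  ''
   9  s[1:],s[3:]  1  'c'
  10  s[3:],s[8:]  2  'cd'
  11  s[8:],s[21:]  0  ''
  12  s[21:],s[4:]  2  'da'
  13  s[4:],s[9:]  1  'd'
  14  s[9:],s[6:]  1  'd'
  15  s[6:],s[13:]  0  ''
  16  s[13:],s[19:]  2  'eb'
  17  s[19:],s[0:]  1  'e'
  18  s[0:],s[7:]  2  'ec'
  19  s[7:],s[12:]  1  'e'
  20  s[12:],s[18:]  3  'eeb'
  21  s[18:],s[17:]  2  'ee'
  22  s[17:],s[16:]  3  'eee'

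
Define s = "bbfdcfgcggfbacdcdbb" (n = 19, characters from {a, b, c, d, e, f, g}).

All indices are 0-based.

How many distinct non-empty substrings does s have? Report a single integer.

sorted suffixes:
  #0 SA[0]=12  'acdcdbb'
  #1 SA[1]=18  'b'
  #2 SA[2]=11  'bacdcdbb'
  #3 SA[3]=17  'bb'
  #4 SA[4]=0  'bbfdcfgcggfbacdcdbb'
  #5 SA[5]=1  'bfdcfgcggfbacdcdbb'
  #6 SA[6]=15  'cdbb'
  #7 SA[7]=13  'cdcdbb'
  #8 SA[8]=4  'cfgcggfbacdcdbb'
  #9 SA[9]=7  'cggfbacdcdbb'
  #10 SA[10]=16  'dbb'
  #11 SA[11]=14  'dcdbb'
  #12 SA[12]=3  'dcfgcggfbacdcdbb'
  #13 SA[13]=10  'fbacdcdbb'
  #14 SA[14]=2  'fdcfgcggfbacdcdbb'
  #15 SA[15]=5  'fgcggfbacdcdbb'
  #16 SA[16]=6  'gcggfbacdcdbb'
  #17 SA[17]=9  'gfbacdcdbb'
  #18 SA[18]=8  'ggfbacdcdbb'

SA = [12, 18, 11, 17, 0, 1, 15, 13, 4, 7, 16, 14, 3, 10, 2, 5, 6, 9, 8]
[i] adj suffixes → lcp
  [1] 12/18 → 0 ('')
  [2] 18/11 → 1 ('b')
  [3] 11/17 → 1 ('b')
  [4] 17/0 → 2 ('bb')
  [5] 0/1 → 1 ('b')
  [6] 1/15 → 0 ('')
  [7] 15/13 → 2 ('cd')
  [8] 13/4 → 1 ('c')
  [9] 4/7 → 1 ('c')
  [10] 7/16 → 0 ('')
  [11] 16/14 → 1 ('d')
  [12] 14/3 → 2 ('dc')
  [13] 3/10 → 0 ('')
  [14] 10/2 → 1 ('f')
  [15] 2/5 → 1 ('f')
  [16] 5/6 → 0 ('')
  [17] 6/9 → 1 ('g')
  [18] 9/8 → 1 ('g')

n(n+1)/2 = 19·20/2 = 190
Σ LCP = 0 + 0 + 1 + 1 + 2 + 1 + 0 + 2 + 1 + 1 + 0 + 1 + 2 + 0 + 1 + 1 + 0 + 1 + 1 = 16
distinct = 190 − 16 = 174

174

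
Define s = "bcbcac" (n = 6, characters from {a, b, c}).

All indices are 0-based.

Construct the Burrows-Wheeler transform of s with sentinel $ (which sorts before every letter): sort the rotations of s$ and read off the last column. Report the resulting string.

ccc$abb

rank  rotation last
    0  $bcbcac  c
    1  ac$bcbc  c
    2  bcac$bc  c
    3  bcbcac$  $
    4  c$bcbca  a
    5  cac$bcb  b
    6  cbcac$b  b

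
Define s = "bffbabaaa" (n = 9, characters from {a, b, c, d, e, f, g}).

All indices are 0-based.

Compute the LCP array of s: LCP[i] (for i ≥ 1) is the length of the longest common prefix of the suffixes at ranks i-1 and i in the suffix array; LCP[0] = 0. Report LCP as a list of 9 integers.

sorted suffixes:
  #0 SA[0]=8  'a'
  #1 SA[1]=7  'aa'
  #2 SA[2]=6  'aaa'
  #3 SA[3]=4  'abaaa'
  #4 SA[4]=5  'baaa'
  #5 SA[5]=3  'babaaa'
  #6 SA[6]=0  'bffbabaaa'
  #7 SA[7]=2  'fbabaaa'
  #8 SA[8]=1  'ffbabaaa'

SA = [8, 7, 6, 4, 5, 3, 0, 2, 1]
[i] adj suffixes → lcp
  [1] 8/7 → 1 ('a')
  [2] 7/6 → 2 ('aa')
  [3] 6/4 → 1 ('a')
  [4] 4/5 → 0 ('')
  [5] 5/3 → 2 ('ba')
  [6] 3/0 → 1 ('b')
  [7] 0/2 → 0 ('')
  [8] 2/1 → 1 ('f')

[0, 1, 2, 1, 0, 2, 1, 0, 1]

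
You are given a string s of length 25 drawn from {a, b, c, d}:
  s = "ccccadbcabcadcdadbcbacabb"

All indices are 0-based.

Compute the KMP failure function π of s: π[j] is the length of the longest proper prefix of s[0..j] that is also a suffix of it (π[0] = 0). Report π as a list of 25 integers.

π[0] = 0
j=1 s[j]='c': π[1]=1 (border 'c')
j=2 s[j]='c': π[2]=2 (border 'cc')
j=3 s[j]='c': π[3]=3 (border 'ccc')
j=4 s[j]='a': k: 3→2→1→0; π[4]=0 (border '')
j=5 s[j]='d': π[5]=0 (border '')
j=6 s[j]='b': π[6]=0 (border '')
j=7 s[j]='c': π[7]=1 (border 'c')
j=8 s[j]='a': k: 1→0; π[8]=0 (border '')
j=9 s[j]='b': π[9]=0 (border '')
j=10 s[j]='c': π[10]=1 (border 'c')
j=11 s[j]='a': k: 1→0; π[11]=0 (border '')
j=12 s[j]='d': π[12]=0 (border '')
j=13 s[j]='c': π[13]=1 (border 'c')
j=14 s[j]='d': k: 1→0; π[14]=0 (border '')
j=15 s[j]='a': π[15]=0 (border '')
j=16 s[j]='d': π[16]=0 (border '')
j=17 s[j]='b': π[17]=0 (border '')
j=18 s[j]='c': π[18]=1 (border 'c')
j=19 s[j]='b': k: 1→0; π[19]=0 (border '')
j=20 s[j]='a': π[20]=0 (border '')
j=21 s[j]='c': π[21]=1 (border 'c')
j=22 s[j]='a': k: 1→0; π[22]=0 (border '')
j=23 s[j]='b': π[23]=0 (border '')
j=24 s[j]='b': π[24]=0 (border '')

[0, 1, 2, 3, 0, 0, 0, 1, 0, 0, 1, 0, 0, 1, 0, 0, 0, 0, 1, 0, 0, 1, 0, 0, 0]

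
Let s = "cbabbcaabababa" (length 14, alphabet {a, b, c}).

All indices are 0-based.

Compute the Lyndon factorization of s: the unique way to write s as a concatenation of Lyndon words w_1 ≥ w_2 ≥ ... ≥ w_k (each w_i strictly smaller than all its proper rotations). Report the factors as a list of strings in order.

emit factor 1: 'c' (i=0, period=1)
emit factor 2: 'b' (i=1, period=1)
emit factor 3: 'abbc' (i=2, period=4)
emit factor 4: 'aababab' (i=6, period=7)
emit factor 5: 'a' (i=13, period=1)

["c", "b", "abbc", "aababab", "a"]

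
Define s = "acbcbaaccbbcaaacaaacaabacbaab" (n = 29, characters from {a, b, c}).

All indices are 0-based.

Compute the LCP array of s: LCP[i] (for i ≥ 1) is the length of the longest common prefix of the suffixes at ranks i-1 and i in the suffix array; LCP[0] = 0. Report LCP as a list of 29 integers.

[0, 6, 2, 3, 2, 5, 3, 1, 2, 1, 4, 2, 3, 2, 0, 1, 3, 2, 1, 1, 2, 0, 7, 3, 1, 4, 2, 2, 1]

sorted suffixes:
  #0 SA[0]=12  'aaacaaacaabacbaab'
  #1 SA[1]=16  'aaacaabacbaab'
  #2 SA[2]=26  'aab'
  #3 SA[3]=20  'aabacbaab'
  #4 SA[4]=13  'aacaaacaabacbaab'
  #5 SA[5]=17  'aacaabacbaab'
  #6 SA[6]=5  'aaccbbcaaacaaacaabacbaab'
  #7 SA[7]=27  'ab'
  #8 SA[8]=21  'abacbaab'
  #9 SA[9]=14  'acaaacaabacbaab'
  #10 SA[10]=18  'acaabacbaab'
  #11 SA[11]=23  'acbaab'
  #12 SA[12]=0  'acbcbaaccbbcaaacaaacaabacbaab'
  #13 SA[13]=6  'accbbcaaacaaacaabacbaab'
  #14 SA[14]=28  'b'
  #15 SA[15]=25  'baab'
  #16 SA[16]=4  'baaccbbcaaacaaacaabacbaab'
  #17 SA[17]=22  'bacbaab'
  #18 SA[18]=9  'bbcaaacaaacaabacbaab'
  #19 SA[19]=10  'bcaaacaaacaabacbaab'
  #20 SA[20]=2  'bcbaaccbbcaaacaaacaabacbaab'
  #21 SA[21]=11  'caaacaaacaabacbaab'
  #22 SA[22]=15  'caaacaabacbaab'
  #23 SA[23]=19  'caabacbaab'
  #24 SA[24]=24  'cbaab'
  #25 SA[25]=3  'cbaaccbbcaaacaaacaabacbaab'
  #26 SA[26]=8  'cbbcaaacaaacaabacbaab'
  #27 SA[27]=1  'cbcbaaccbbcaaacaaacaabacbaab'
  #28 SA[28]=7  'ccbbcaaacaaacaabacbaab'

SA = [12, 16, 26, 20, 13, 17, 5, 27, 21, 14, 18, 23, 0, 6, 28, 25, 4, 22, 9, 10, 2, 11, 15, 19, 24, 3, 8, 1, 7]
i: (SA[i-1],SA[i]) lcp shared
  1: (12,16) 6 'aaacaa'
  2: (16,26) 2 'aa'
  3: (26,20) 3 'aab'
  4: (20,13) 2 'aa'
  5: (13,17) 5 'aacaa'
  6: (17,5) 3 'aac'
  7: (5,27) 1 'a'
  8: (27,21) 2 'ab'
  9: (21,14) 1 'a'
  10: (14,18) 4 'acaa'
  11: (18,23) 2 'ac'
  12: (23,0) 3 'acb'
  13: (0,6) 2 'ac'
  14: (6,28) 0 ''
  15: (28,25) 1 'b'
  16: (25,4) 3 'baa'
  17: (4,22) 2 'ba'
  18: (22,9) 1 'b'
  19: (9,10) 1 'b'
  20: (10,2) 2 'bc'
  21: (2,11) 0 ''
  22: (11,15) 7 'caaacaa'
  23: (15,19) 3 'caa'
  24: (19,24) 1 'c'
  25: (24,3) 4 'cbaa'
  26: (3,8) 2 'cb'
  27: (8,1) 2 'cb'
  28: (1,7) 1 'c'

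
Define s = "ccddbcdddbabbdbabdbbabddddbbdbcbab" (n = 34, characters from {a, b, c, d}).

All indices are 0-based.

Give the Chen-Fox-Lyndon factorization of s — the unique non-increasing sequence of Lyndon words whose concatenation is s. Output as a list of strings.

["ccdd", "bcddd", "b", "abbdbabdbbabddddbbdbcb", "ab"]

emit factor 1: 'ccdd' (i=0, period=4)
emit factor 2: 'bcddd' (i=4, period=5)
emit factor 3: 'b' (i=9, period=1)
emit factor 4: 'abbdbabdbbabddddbbdbcb' (i=10, period=22)
emit factor 5: 'ab' (i=32, period=2)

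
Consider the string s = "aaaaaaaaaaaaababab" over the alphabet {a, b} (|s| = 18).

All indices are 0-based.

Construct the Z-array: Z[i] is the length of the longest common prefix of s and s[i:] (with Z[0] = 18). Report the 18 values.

Z[0]=18
i=1: i≥r, start 0; Z[1]=12 scan→box=[1,13)
i=2: min(r-i=11, Z[1]=12)=11; Z[2]=11
i=3: min(r-i=10, Z[2]=11)=10; Z[3]=10
i=4: min(r-i=9, Z[3]=10)=9; Z[4]=9
i=5: min(r-i=8, Z[4]=9)=8; Z[5]=8
i=6: min(r-i=7, Z[5]=8)=7; Z[6]=7
i=7: min(r-i=6, Z[6]=7)=6; Z[7]=6
i=8: min(r-i=5, Z[7]=6)=5; Z[8]=5
i=9: min(r-i=4, Z[8]=5)=4; Z[9]=4
i=10: min(r-i=3, Z[9]=4)=3; Z[10]=3
i=11: min(r-i=2, Z[10]=3)=2; Z[11]=2
i=12: min(r-i=1, Z[11]=2)=1; Z[12]=1
i=13: i≥r, start 0; Z[13]=0
i=14: i≥r, start 0; Z[14]=1 scan→box=[14,15)
i=15: i≥r, start 0; Z[15]=0
i=16: i≥r, start 0; Z[16]=1 scan→box=[16,17)
i=17: i≥r, start 0; Z[17]=0

[18, 12, 11, 10, 9, 8, 7, 6, 5, 4, 3, 2, 1, 0, 1, 0, 1, 0]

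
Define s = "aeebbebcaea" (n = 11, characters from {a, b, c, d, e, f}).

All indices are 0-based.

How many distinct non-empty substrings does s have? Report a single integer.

rank | idx | suffix
   0 |  10 | a
   1 |   8 | aea
   2 |   0 | aeebbebcaea
   3 |   3 | bbebcaea
   4 |   6 | bcaea
   5 |   4 | bebcaea
   6 |   7 | caea
   7 |   9 | ea
   8 |   2 | ebbebcaea
   9 |   5 | ebcaea
  10 |   1 | eebbebcaea

SA = [10, 8, 0, 3, 6, 4, 7, 9, 2, 5, 1]
[i] adj suffixes → lcp
  [1] 10/8 → 1 ('a')
  [2] 8/0 → 2 ('ae')
  [3] 0/3 → 0 ('')
  [4] 3/6 → 1 ('b')
  [5] 6/4 → 1 ('b')
  [6] 4/7 → 0 ('')
  [7] 7/9 → 0 ('')
  [8] 9/2 → 1 ('e')
  [9] 2/5 → 2 ('eb')
  [10] 5/1 → 1 ('e')

n(n+1)/2 = 11·12/2 = 66
Σ LCP = 0 + 1 + 2 + 0 + 1 + 1 + 0 + 0 + 1 + 2 + 1 = 9
distinct = 66 − 9 = 57

57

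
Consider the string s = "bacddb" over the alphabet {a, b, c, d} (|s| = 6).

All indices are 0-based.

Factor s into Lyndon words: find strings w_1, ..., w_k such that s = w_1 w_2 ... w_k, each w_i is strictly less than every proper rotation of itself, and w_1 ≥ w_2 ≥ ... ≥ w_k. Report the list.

["b", "acddb"]

emit factor 1: 'b' (i=0, period=1)
emit factor 2: 'acddb' (i=1, period=5)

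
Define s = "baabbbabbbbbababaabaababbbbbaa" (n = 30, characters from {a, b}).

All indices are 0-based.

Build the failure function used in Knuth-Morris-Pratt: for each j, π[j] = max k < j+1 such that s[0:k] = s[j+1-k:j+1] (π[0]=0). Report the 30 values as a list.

[0, 0, 0, 1, 1, 1, 2, 1, 1, 1, 1, 1, 2, 1, 2, 1, 2, 3, 4, 2, 3, 4, 2, 1, 1, 1, 1, 1, 2, 3]

π[0] = 0
j=1 s[j]='a': π[1]=0 (border '')
j=2 s[j]='a': π[2]=0 (border '')
j=3 s[j]='b': π[3]=1 (border 'b')
j=4 s[j]='b': k: 1→0; π[4]=1 (border 'b')
j=5 s[j]='b': k: 1→0; π[5]=1 (border 'b')
j=6 s[j]='a': π[6]=2 (border 'ba')
j=7 s[j]='b': k: 2→0; π[7]=1 (border 'b')
j=8 s[j]='b': k: 1→0; π[8]=1 (border 'b')
j=9 s[j]='b': k: 1→0; π[9]=1 (border 'b')
j=10 s[j]='b': k: 1→0; π[10]=1 (border 'b')
j=11 s[j]='b': k: 1→0; π[11]=1 (border 'b')
j=12 s[j]='a': π[12]=2 (border 'ba')
j=13 s[j]='b': k: 2→0; π[13]=1 (border 'b')
j=14 s[j]='a': π[14]=2 (border 'ba')
j=15 s[j]='b': k: 2→0; π[15]=1 (border 'b')
j=16 s[j]='a': π[16]=2 (border 'ba')
j=17 s[j]='a': π[17]=3 (border 'baa')
j=18 s[j]='b': π[18]=4 (border 'baab')
j=19 s[j]='a': k: 4→1; π[19]=2 (border 'ba')
j=20 s[j]='a': π[20]=3 (border 'baa')
j=21 s[j]='b': π[21]=4 (border 'baab')
j=22 s[j]='a': k: 4→1; π[22]=2 (border 'ba')
j=23 s[j]='b': k: 2→0; π[23]=1 (border 'b')
j=24 s[j]='b': k: 1→0; π[24]=1 (border 'b')
j=25 s[j]='b': k: 1→0; π[25]=1 (border 'b')
j=26 s[j]='b': k: 1→0; π[26]=1 (border 'b')
j=27 s[j]='b': k: 1→0; π[27]=1 (border 'b')
j=28 s[j]='a': π[28]=2 (border 'ba')
j=29 s[j]='a': π[29]=3 (border 'baa')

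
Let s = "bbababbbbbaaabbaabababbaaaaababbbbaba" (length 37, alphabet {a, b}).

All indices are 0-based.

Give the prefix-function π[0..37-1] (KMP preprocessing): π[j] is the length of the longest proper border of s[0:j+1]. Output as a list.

π[0] = 0
j=1 s[j]='b': π[1]=1 (border 'b')
j=2 s[j]='a': k: 1→0; π[2]=0 (border '')
j=3 s[j]='b': π[3]=1 (border 'b')
j=4 s[j]='a': k: 1→0; π[4]=0 (border '')
j=5 s[j]='b': π[5]=1 (border 'b')
j=6 s[j]='b': π[6]=2 (border 'bb')
j=7 s[j]='b': k: 2→1; π[7]=2 (border 'bb')
j=8 s[j]='b': k: 2→1; π[8]=2 (border 'bb')
j=9 s[j]='b': k: 2→1; π[9]=2 (border 'bb')
j=10 s[j]='a': π[10]=3 (border 'bba')
j=11 s[j]='a': k: 3→0; π[11]=0 (border '')
j=12 s[j]='a': π[12]=0 (border '')
j=13 s[j]='b': π[13]=1 (border 'b')
j=14 s[j]='b': π[14]=2 (border 'bb')
j=15 s[j]='a': π[15]=3 (border 'bba')
j=16 s[j]='a': k: 3→0; π[16]=0 (border '')
j=17 s[j]='b': π[17]=1 (border 'b')
j=18 s[j]='a': k: 1→0; π[18]=0 (border '')
j=19 s[j]='b': π[19]=1 (border 'b')
j=20 s[j]='a': k: 1→0; π[20]=0 (border '')
j=21 s[j]='b': π[21]=1 (border 'b')
j=22 s[j]='b': π[22]=2 (border 'bb')
j=23 s[j]='a': π[23]=3 (border 'bba')
j=24 s[j]='a': k: 3→0; π[24]=0 (border '')
j=25 s[j]='a': π[25]=0 (border '')
j=26 s[j]='a': π[26]=0 (border '')
j=27 s[j]='a': π[27]=0 (border '')
j=28 s[j]='b': π[28]=1 (border 'b')
j=29 s[j]='a': k: 1→0; π[29]=0 (border '')
j=30 s[j]='b': π[30]=1 (border 'b')
j=31 s[j]='b': π[31]=2 (border 'bb')
j=32 s[j]='b': k: 2→1; π[32]=2 (border 'bb')
j=33 s[j]='b': k: 2→1; π[33]=2 (border 'bb')
j=34 s[j]='a': π[34]=3 (border 'bba')
j=35 s[j]='b': π[35]=4 (border 'bbab')
j=36 s[j]='a': π[36]=5 (border 'bbaba')

[0, 1, 0, 1, 0, 1, 2, 2, 2, 2, 3, 0, 0, 1, 2, 3, 0, 1, 0, 1, 0, 1, 2, 3, 0, 0, 0, 0, 1, 0, 1, 2, 2, 2, 3, 4, 5]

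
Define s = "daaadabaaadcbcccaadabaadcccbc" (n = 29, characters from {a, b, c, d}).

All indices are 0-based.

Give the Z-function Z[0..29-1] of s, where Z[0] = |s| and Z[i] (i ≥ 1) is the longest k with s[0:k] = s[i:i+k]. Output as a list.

[29, 0, 0, 0, 2, 0, 0, 0, 0, 0, 1, 0, 0, 0, 0, 0, 0, 0, 2, 0, 0, 0, 0, 1, 0, 0, 0, 0, 0]

Z[0]=29
i=1: fresh scan; Z[1]=0
i=2: fresh scan; Z[2]=0
i=3: fresh scan; Z[3]=0
i=4: fresh scan; Z[4]=2 grow→box=[4,6)
i=5: min(r-i=1, Z[1]=0)=0; Z[5]=0
i=6: fresh scan; Z[6]=0
i=7: fresh scan; Z[7]=0
i=8: fresh scan; Z[8]=0
i=9: fresh scan; Z[9]=0
i=10: fresh scan; Z[10]=1 grow→box=[10,11)
i=11: fresh scan; Z[11]=0
i=12: fresh scan; Z[12]=0
i=13: fresh scan; Z[13]=0
i=14: fresh scan; Z[14]=0
i=15: fresh scan; Z[15]=0
i=16: fresh scan; Z[16]=0
i=17: fresh scan; Z[17]=0
i=18: fresh scan; Z[18]=2 grow→box=[18,20)
i=19: min(r-i=1, Z[1]=0)=0; Z[19]=0
i=20: fresh scan; Z[20]=0
i=21: fresh scan; Z[21]=0
i=22: fresh scan; Z[22]=0
i=23: fresh scan; Z[23]=1 grow→box=[23,24)
i=24: fresh scan; Z[24]=0
i=25: fresh scan; Z[25]=0
i=26: fresh scan; Z[26]=0
i=27: fresh scan; Z[27]=0
i=28: fresh scan; Z[28]=0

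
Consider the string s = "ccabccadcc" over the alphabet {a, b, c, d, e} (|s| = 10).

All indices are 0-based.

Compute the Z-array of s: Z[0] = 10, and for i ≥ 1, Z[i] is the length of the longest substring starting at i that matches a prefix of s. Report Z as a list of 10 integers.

Z[0]=10
i=1: i≥r, start 0; Z[1]=1 scan→box=[1,2)
i=2: i≥r, start 0; Z[2]=0
i=3: i≥r, start 0; Z[3]=0
i=4: i≥r, start 0; Z[4]=3 scan→box=[4,7)
i=5: min(r-i=2, Z[1]=1)=1; Z[5]=1
i=6: min(r-i=1, Z[2]=0)=0; Z[6]=0
i=7: i≥r, start 0; Z[7]=0
i=8: i≥r, start 0; Z[8]=2 scan→box=[8,10)
i=9: min(r-i=1, Z[1]=1)=1; Z[9]=1

[10, 1, 0, 0, 3, 1, 0, 0, 2, 1]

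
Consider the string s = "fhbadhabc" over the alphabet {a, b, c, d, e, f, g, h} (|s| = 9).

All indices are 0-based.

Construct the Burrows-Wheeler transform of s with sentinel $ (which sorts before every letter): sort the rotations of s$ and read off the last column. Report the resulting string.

chbhaba$df

rank  rotation    last
    0  $fhbadhabc  c
    1  abc$fhbadh  h
    2  adhabc$fhb  b
    3  badhabc$fh  h
    4  bc$fhbadha  a
    5  c$fhbadhab  b
    6  dhabc$fhba  a
    7  fhbadhabc$  $
    8  habc$fhbad  d
    9  hbadhabc$f  f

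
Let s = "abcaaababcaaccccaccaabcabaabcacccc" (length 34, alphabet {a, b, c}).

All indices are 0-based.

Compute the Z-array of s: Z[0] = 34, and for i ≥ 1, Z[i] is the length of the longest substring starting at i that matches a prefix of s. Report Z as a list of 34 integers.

[34, 0, 0, 1, 1, 2, 0, 5, 0, 0, 1, 1, 0, 0, 0, 0, 1, 0, 0, 1, 4, 0, 0, 2, 0, 1, 4, 0, 0, 1, 0, 0, 0, 0]

Z[0]=34
i=1: fresh scan; Z[1]=0
i=2: fresh scan; Z[2]=0
i=3: fresh scan; Z[3]=1 grow→box=[3,4)
i=4: fresh scan; Z[4]=1 grow→box=[4,5)
i=5: fresh scan; Z[5]=2 grow→box=[5,7)
i=6: min(r-i=1, Z[1]=0)=0; Z[6]=0
i=7: fresh scan; Z[7]=5 grow→box=[7,12)
i=8: min(r-i=4, Z[1]=0)=0; Z[8]=0
i=9: min(r-i=3, Z[2]=0)=0; Z[9]=0
i=10: min(r-i=2, Z[3]=1)=1; Z[10]=1
i=11: min(r-i=1, Z[4]=1)=1; Z[11]=1
i=12: fresh scan; Z[12]=0
i=13: fresh scan; Z[13]=0
i=14: fresh scan; Z[14]=0
i=15: fresh scan; Z[15]=0
i=16: fresh scan; Z[16]=1 grow→box=[16,17)
i=17: fresh scan; Z[17]=0
i=18: fresh scan; Z[18]=0
i=19: fresh scan; Z[19]=1 grow→box=[19,20)
i=20: fresh scan; Z[20]=4 grow→box=[20,24)
i=21: min(r-i=3, Z[1]=0)=0; Z[21]=0
i=22: min(r-i=2, Z[2]=0)=0; Z[22]=0
i=23: min(r-i=1, Z[3]=1)=1; Z[23]=2 grow→box=[23,25)
i=24: min(r-i=1, Z[1]=0)=0; Z[24]=0
i=25: fresh scan; Z[25]=1 grow→box=[25,26)
i=26: fresh scan; Z[26]=4 grow→box=[26,30)
i=27: min(r-i=3, Z[1]=0)=0; Z[27]=0
i=28: min(r-i=2, Z[2]=0)=0; Z[28]=0
i=29: min(r-i=1, Z[3]=1)=1; Z[29]=1
i=30: fresh scan; Z[30]=0
i=31: fresh scan; Z[31]=0
i=32: fresh scan; Z[32]=0
i=33: fresh scan; Z[33]=0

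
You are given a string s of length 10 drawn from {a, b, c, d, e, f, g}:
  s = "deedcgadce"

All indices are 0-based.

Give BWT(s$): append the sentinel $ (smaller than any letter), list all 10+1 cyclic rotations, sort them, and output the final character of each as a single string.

rank  rotation     last
    0  $deedcgadce  e
    1  adce$deedcg  g
    2  ce$deedcgad  d
    3  cgadce$deed  d
    4  dce$deedcga  a
    5  dcgadce$dee  e
    6  deedcgadce$  $
    7  e$deedcgadc  c
    8  edcgadce$de  e
    9  eedcgadce$d  d
   10  gadce$deedc  c

egddae$cedc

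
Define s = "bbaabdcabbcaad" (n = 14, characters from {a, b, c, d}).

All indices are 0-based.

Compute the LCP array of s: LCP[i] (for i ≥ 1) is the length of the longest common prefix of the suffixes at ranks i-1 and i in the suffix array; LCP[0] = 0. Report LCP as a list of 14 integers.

[0, 2, 1, 2, 1, 0, 1, 2, 1, 1, 0, 2, 0, 1]

rank | idx | suffix
   0 |   2 | aabdcabbcaad
   1 |  11 | aad
   2 |   7 | abbcaad
   3 |   3 | abdcabbcaad
   4 |  12 | ad
   5 |   1 | baabdcabbcaad
   6 |   0 | bbaabdcabbcaad
   7 |   8 | bbcaad
   8 |   9 | bcaad
   9 |   4 | bdcabbcaad
  10 |  10 | caad
  11 |   6 | cabbcaad
  12 |  13 | d
  13 |   5 | dcabbcaad

SA = [2, 11, 7, 3, 12, 1, 0, 8, 9, 4, 10, 6, 13, 5]
[i] adj suffixes → lcp
  [1] 2/11 → 2 ('aa')
  [2] 11/7 → 1 ('a')
  [3] 7/3 → 2 ('ab')
  [4] 3/12 → 1 ('a')
  [5] 12/1 → 0 ('')
  [6] 1/0 → 1 ('b')
  [7] 0/8 → 2 ('bb')
  [8] 8/9 → 1 ('b')
  [9] 9/4 → 1 ('b')
  [10] 4/10 → 0 ('')
  [11] 10/6 → 2 ('ca')
  [12] 6/13 → 0 ('')
  [13] 13/5 → 1 ('d')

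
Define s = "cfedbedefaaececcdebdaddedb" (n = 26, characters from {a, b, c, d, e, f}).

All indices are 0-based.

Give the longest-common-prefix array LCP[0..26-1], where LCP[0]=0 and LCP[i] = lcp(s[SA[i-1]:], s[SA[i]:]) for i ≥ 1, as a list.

[0, 1, 1, 0, 1, 1, 0, 1, 1, 1, 0, 1, 2, 1, 1, 2, 2, 0, 1, 2, 1, 3, 2, 1, 0, 1]

rank | idx | suffix
   0 |   9 | aaececcdebdaddedb
   1 |  20 | addedb
   2 |  10 | aececcdebdaddedb
   3 |  25 | b
   4 |  18 | bdaddedb
   5 |   4 | bedefaaececcdebdaddedb
   6 |  14 | ccdebdaddedb
   7 |  15 | cdebdaddedb
   8 |  12 | ceccdebdaddedb
   9 |   0 | cfedbedefaaececcdebdaddedb
  10 |  19 | daddedb
  11 |  24 | db
  12 |   3 | dbedefaaececcdebdaddedb
  13 |  21 | ddedb
  14 |  16 | debdaddedb
  15 |  22 | dedb
  16 |   6 | defaaececcdebdaddedb
  17 |  17 | ebdaddedb
  18 |  13 | eccdebdaddedb
  19 |  11 | ececcdebdaddedb
  20 |  23 | edb
  21 |   2 | edbedefaaececcdebdaddedb
  22 |   5 | edefaaececcdebdaddedb
  23 |   7 | efaaececcdebdaddedb
  24 |   8 | faaececcdebdaddedb
  25 |   1 | fedbedefaaececcdebdaddedb

SA = [9, 20, 10, 25, 18, 4, 14, 15, 12, 0, 19, 24, 3, 21, 16, 22, 6, 17, 13, 11, 23, 2, 5, 7, 8, 1]
[i] adj suffixes → lcp
  [1] 9/20 → 1 ('a')
  [2] 20/10 → 1 ('a')
  [3] 10/25 → 0 ('')
  [4] 25/18 → 1 ('b')
  [5] 18/4 → 1 ('b')
  [6] 4/14 → 0 ('')
  [7] 14/15 → 1 ('c')
  [8] 15/12 → 1 ('c')
  [9] 12/0 → 1 ('c')
  [10] 0/19 → 0 ('')
  [11] 19/24 → 1 ('d')
  [12] 24/3 → 2 ('db')
  [13] 3/21 → 1 ('d')
  [14] 21/16 → 1 ('d')
  [15] 16/22 → 2 ('de')
  [16] 22/6 → 2 ('de')
  [17] 6/17 → 0 ('')
  [18] 17/13 → 1 ('e')
  [19] 13/11 → 2 ('ec')
  [20] 11/23 → 1 ('e')
  [21] 23/2 → 3 ('edb')
  [22] 2/5 → 2 ('ed')
  [23] 5/7 → 1 ('e')
  [24] 7/8 → 0 ('')
  [25] 8/1 → 1 ('f')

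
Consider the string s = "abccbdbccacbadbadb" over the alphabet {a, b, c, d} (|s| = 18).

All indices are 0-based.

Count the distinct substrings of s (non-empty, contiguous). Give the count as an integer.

146

rank | idx | suffix
   0 |   0 | abccbdbccacbadbadb
   1 |   9 | acbadbadb
   2 |  15 | adb
   3 |  12 | adbadb
   4 |  17 | b
   5 |  14 | badb
   6 |  11 | badbadb
   7 |   6 | bccacbadbadb
   8 |   1 | bccbdbccacbadbadb
   9 |   4 | bdbccacbadbadb
  10 |   8 | cacbadbadb
  11 |  10 | cbadbadb
  12 |   3 | cbdbccacbadbadb
  13 |   7 | ccacbadbadb
  14 |   2 | ccbdbccacbadbadb
  15 |  16 | db
  16 |  13 | dbadb
  17 |   5 | dbccacbadbadb

SA = [0, 9, 15, 12, 17, 14, 11, 6, 1, 4, 8, 10, 3, 7, 2, 16, 13, 5]
[i] adj suffixes → lcp
  [1] 0/9 → 1 ('a')
  [2] 9/15 → 1 ('a')
  [3] 15/12 → 3 ('adb')
  [4] 12/17 → 0 ('')
  [5] 17/14 → 1 ('b')
  [6] 14/11 → 4 ('badb')
  [7] 11/6 → 1 ('b')
  [8] 6/1 → 3 ('bcc')
  [9] 1/4 → 1 ('b')
  [10] 4/8 → 0 ('')
  [11] 8/10 → 1 ('c')
  [12] 10/3 → 2 ('cb')
  [13] 3/7 → 1 ('c')
  [14] 7/2 → 2 ('cc')
  [15] 2/16 → 0 ('')
  [16] 16/13 → 2 ('db')
  [17] 13/5 → 2 ('db')

n(n+1)/2 = 18·19/2 = 171
Σ LCP = 0 + 1 + 1 + 3 + 0 + 1 + 4 + 1 + 3 + 1 + 0 + 1 + 2 + 1 + 2 + 0 + 2 + 2 = 25
distinct = 171 − 25 = 146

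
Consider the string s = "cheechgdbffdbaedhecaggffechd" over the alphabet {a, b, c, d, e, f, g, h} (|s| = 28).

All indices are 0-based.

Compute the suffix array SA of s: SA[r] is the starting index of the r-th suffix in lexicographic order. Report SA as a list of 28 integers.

rank→(start, suffix):
  0 → (13, 'aedhecaggffechd')
  1 → (19, 'aggffechd')
  2 → (12, 'baedhecaggffechd')
  3 → (8, 'bffdbaedhecaggffechd')
  4 → (18, 'caggffechd')
  5 → (25, 'chd')
  6 → (0, 'cheechgdbffdbaedhecaggffechd')
  7 → (4, 'chgdbffdbaedhecaggffechd')
  8 → (27, 'd')
  9 → (11, 'dbaedhecaggffechd')
  10 → (7, 'dbffdbaedhecaggffechd')
  11 → (15, 'dhecaggffechd')
  12 → (17, 'ecaggffechd')
  13 → (24, 'echd')
  14 → (3, 'echgdbffdbaedhecaggffechd')
  15 → (14, 'edhecaggffechd')
  16 → (2, 'eechgdbffdbaedhecaggffechd')
  17 → (10, 'fdbaedhecaggffechd')
  18 → (23, 'fechd')
  19 → (9, 'ffdbaedhecaggffechd')
  20 → (22, 'ffechd')
  21 → (6, 'gdbffdbaedhecaggffechd')
  22 → (21, 'gffechd')
  23 → (20, 'ggffechd')
  24 → (26, 'hd')
  25 → (16, 'hecaggffechd')
  26 → (1, 'heechgdbffdbaedhecaggffechd')
  27 → (5, 'hgdbffdbaedhecaggffechd')

[13, 19, 12, 8, 18, 25, 0, 4, 27, 11, 7, 15, 17, 24, 3, 14, 2, 10, 23, 9, 22, 6, 21, 20, 26, 16, 1, 5]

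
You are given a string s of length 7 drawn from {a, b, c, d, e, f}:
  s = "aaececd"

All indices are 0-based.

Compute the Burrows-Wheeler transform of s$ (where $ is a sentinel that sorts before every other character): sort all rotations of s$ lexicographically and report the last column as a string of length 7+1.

d$aeecca

rank  rotation  last
    0  $aaececd  d
    1  aaececd$  $
    2  aececd$a  a
    3  cd$aaece  e
    4  cecd$aae  e
    5  d$aaecec  c
    6  ecd$aaec  c
    7  ececd$aa  a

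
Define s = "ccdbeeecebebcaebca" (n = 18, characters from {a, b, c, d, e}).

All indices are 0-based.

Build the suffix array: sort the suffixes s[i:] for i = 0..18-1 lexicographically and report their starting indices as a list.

[17, 13, 15, 11, 9, 3, 16, 12, 0, 1, 7, 2, 14, 10, 8, 6, 5, 4]

sorted suffixes:
  #0 SA[0]=17  'a'
  #1 SA[1]=13  'aebca'
  #2 SA[2]=15  'bca'
  #3 SA[3]=11  'bcaebca'
  #4 SA[4]=9  'bebcaebca'
  #5 SA[5]=3  'beeecebebcaebca'
  #6 SA[6]=16  'ca'
  #7 SA[7]=12  'caebca'
  #8 SA[8]=0  'ccdbeeecebebcaebca'
  #9 SA[9]=1  'cdbeeecebebcaebca'
  #10 SA[10]=7  'cebebcaebca'
  #11 SA[11]=2  'dbeeecebebcaebca'
  #12 SA[12]=14  'ebca'
  #13 SA[13]=10  'ebcaebca'
  #14 SA[14]=8  'ebebcaebca'
  #15 SA[15]=6  'ecebebcaebca'
  #16 SA[16]=5  'eecebebcaebca'
  #17 SA[17]=4  'eeecebebcaebca'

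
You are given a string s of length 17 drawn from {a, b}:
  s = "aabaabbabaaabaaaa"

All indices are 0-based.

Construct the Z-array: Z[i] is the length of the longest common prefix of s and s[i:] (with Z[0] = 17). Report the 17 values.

[17, 1, 0, 3, 1, 0, 0, 1, 0, 2, 5, 1, 0, 2, 2, 2, 1]

Z[0]=17
i=1: fresh scan; Z[1]=1 extend→box=[1,2)
i=2: fresh scan; Z[2]=0
i=3: fresh scan; Z[3]=3 extend→box=[3,6)
i=4: min(r-i=2, Z[1]=1)=1; Z[4]=1
i=5: min(r-i=1, Z[2]=0)=0; Z[5]=0
i=6: fresh scan; Z[6]=0
i=7: fresh scan; Z[7]=1 extend→box=[7,8)
i=8: fresh scan; Z[8]=0
i=9: fresh scan; Z[9]=2 extend→box=[9,11)
i=10: min(r-i=1, Z[1]=1)=1; Z[10]=5 extend→box=[10,15)
i=11: min(r-i=4, Z[1]=1)=1; Z[11]=1
i=12: min(r-i=3, Z[2]=0)=0; Z[12]=0
i=13: min(r-i=2, Z[3]=3)=2; Z[13]=2
i=14: min(r-i=1, Z[4]=1)=1; Z[14]=2 extend→box=[14,16)
i=15: min(r-i=1, Z[1]=1)=1; Z[15]=2 extend→box=[15,17)
i=16: min(r-i=1, Z[1]=1)=1; Z[16]=1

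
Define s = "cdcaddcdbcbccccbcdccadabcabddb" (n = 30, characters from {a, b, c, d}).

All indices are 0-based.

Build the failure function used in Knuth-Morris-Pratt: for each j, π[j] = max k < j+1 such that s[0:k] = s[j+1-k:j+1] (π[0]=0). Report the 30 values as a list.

[0, 0, 1, 0, 0, 0, 1, 2, 0, 1, 0, 1, 1, 1, 1, 0, 1, 2, 3, 1, 0, 0, 0, 0, 1, 0, 0, 0, 0, 0]

π[0] = 0
j=1 s[j]='d': π[1]=0 (border '')
j=2 s[j]='c': π[2]=1 (border 'c')
j=3 s[j]='a': k: 1→0; π[3]=0 (border '')
j=4 s[j]='d': π[4]=0 (border '')
j=5 s[j]='d': π[5]=0 (border '')
j=6 s[j]='c': π[6]=1 (border 'c')
j=7 s[j]='d': π[7]=2 (border 'cd')
j=8 s[j]='b': k: 2→0; π[8]=0 (border '')
j=9 s[j]='c': π[9]=1 (border 'c')
j=10 s[j]='b': k: 1→0; π[10]=0 (border '')
j=11 s[j]='c': π[11]=1 (border 'c')
j=12 s[j]='c': k: 1→0; π[12]=1 (border 'c')
j=13 s[j]='c': k: 1→0; π[13]=1 (border 'c')
j=14 s[j]='c': k: 1→0; π[14]=1 (border 'c')
j=15 s[j]='b': k: 1→0; π[15]=0 (border '')
j=16 s[j]='c': π[16]=1 (border 'c')
j=17 s[j]='d': π[17]=2 (border 'cd')
j=18 s[j]='c': π[18]=3 (border 'cdc')
j=19 s[j]='c': k: 3→1→0; π[19]=1 (border 'c')
j=20 s[j]='a': k: 1→0; π[20]=0 (border '')
j=21 s[j]='d': π[21]=0 (border '')
j=22 s[j]='a': π[22]=0 (border '')
j=23 s[j]='b': π[23]=0 (border '')
j=24 s[j]='c': π[24]=1 (border 'c')
j=25 s[j]='a': k: 1→0; π[25]=0 (border '')
j=26 s[j]='b': π[26]=0 (border '')
j=27 s[j]='d': π[27]=0 (border '')
j=28 s[j]='d': π[28]=0 (border '')
j=29 s[j]='b': π[29]=0 (border '')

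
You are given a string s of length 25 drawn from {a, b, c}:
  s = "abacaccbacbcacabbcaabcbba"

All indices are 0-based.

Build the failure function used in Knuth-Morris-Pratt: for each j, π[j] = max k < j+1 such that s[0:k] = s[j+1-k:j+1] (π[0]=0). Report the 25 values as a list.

π[0] = 0
j=1 s[j]='b': π[1]=0 (border '')
j=2 s[j]='a': π[2]=1 (border 'a')
j=3 s[j]='c': k: 1→0; π[3]=0 (border '')
j=4 s[j]='a': π[4]=1 (border 'a')
j=5 s[j]='c': k: 1→0; π[5]=0 (border '')
j=6 s[j]='c': π[6]=0 (border '')
j=7 s[j]='b': π[7]=0 (border '')
j=8 s[j]='a': π[8]=1 (border 'a')
j=9 s[j]='c': k: 1→0; π[9]=0 (border '')
j=10 s[j]='b': π[10]=0 (border '')
j=11 s[j]='c': π[11]=0 (border '')
j=12 s[j]='a': π[12]=1 (border 'a')
j=13 s[j]='c': k: 1→0; π[13]=0 (border '')
j=14 s[j]='a': π[14]=1 (border 'a')
j=15 s[j]='b': π[15]=2 (border 'ab')
j=16 s[j]='b': k: 2→0; π[16]=0 (border '')
j=17 s[j]='c': π[17]=0 (border '')
j=18 s[j]='a': π[18]=1 (border 'a')
j=19 s[j]='a': k: 1→0; π[19]=1 (border 'a')
j=20 s[j]='b': π[20]=2 (border 'ab')
j=21 s[j]='c': k: 2→0; π[21]=0 (border '')
j=22 s[j]='b': π[22]=0 (border '')
j=23 s[j]='b': π[23]=0 (border '')
j=24 s[j]='a': π[24]=1 (border 'a')

[0, 0, 1, 0, 1, 0, 0, 0, 1, 0, 0, 0, 1, 0, 1, 2, 0, 0, 1, 1, 2, 0, 0, 0, 1]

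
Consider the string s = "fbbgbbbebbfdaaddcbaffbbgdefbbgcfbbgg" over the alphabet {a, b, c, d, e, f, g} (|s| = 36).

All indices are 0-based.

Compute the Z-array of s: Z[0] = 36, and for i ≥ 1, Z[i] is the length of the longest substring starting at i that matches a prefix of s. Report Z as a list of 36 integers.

[36, 0, 0, 0, 0, 0, 0, 0, 0, 0, 1, 0, 0, 0, 0, 0, 0, 0, 0, 1, 4, 0, 0, 0, 0, 0, 4, 0, 0, 0, 0, 4, 0, 0, 0, 0]

Z[0]=36
i=1: fresh scan; Z[1]=0
i=2: fresh scan; Z[2]=0
i=3: fresh scan; Z[3]=0
i=4: fresh scan; Z[4]=0
i=5: fresh scan; Z[5]=0
i=6: fresh scan; Z[6]=0
i=7: fresh scan; Z[7]=0
i=8: fresh scan; Z[8]=0
i=9: fresh scan; Z[9]=0
i=10: fresh scan; Z[10]=1 scan→box=[10,11)
i=11: fresh scan; Z[11]=0
i=12: fresh scan; Z[12]=0
i=13: fresh scan; Z[13]=0
i=14: fresh scan; Z[14]=0
i=15: fresh scan; Z[15]=0
i=16: fresh scan; Z[16]=0
i=17: fresh scan; Z[17]=0
i=18: fresh scan; Z[18]=0
i=19: fresh scan; Z[19]=1 scan→box=[19,20)
i=20: fresh scan; Z[20]=4 scan→box=[20,24)
i=21: min(r-i=3, Z[1]=0)=0; Z[21]=0
i=22: min(r-i=2, Z[2]=0)=0; Z[22]=0
i=23: min(r-i=1, Z[3]=0)=0; Z[23]=0
i=24: fresh scan; Z[24]=0
i=25: fresh scan; Z[25]=0
i=26: fresh scan; Z[26]=4 scan→box=[26,30)
i=27: min(r-i=3, Z[1]=0)=0; Z[27]=0
i=28: min(r-i=2, Z[2]=0)=0; Z[28]=0
i=29: min(r-i=1, Z[3]=0)=0; Z[29]=0
i=30: fresh scan; Z[30]=0
i=31: fresh scan; Z[31]=4 scan→box=[31,35)
i=32: min(r-i=3, Z[1]=0)=0; Z[32]=0
i=33: min(r-i=2, Z[2]=0)=0; Z[33]=0
i=34: min(r-i=1, Z[3]=0)=0; Z[34]=0
i=35: fresh scan; Z[35]=0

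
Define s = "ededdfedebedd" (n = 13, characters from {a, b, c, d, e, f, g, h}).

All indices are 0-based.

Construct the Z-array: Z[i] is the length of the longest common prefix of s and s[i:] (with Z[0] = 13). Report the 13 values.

Z[0]=13
i=1: i≥r, start 0; Z[1]=0
i=2: i≥r, start 0; Z[2]=2 scan→box=[2,4)
i=3: min(r-i=1, Z[1]=0)=0; Z[3]=0
i=4: i≥r, start 0; Z[4]=0
i=5: i≥r, start 0; Z[5]=0
i=6: i≥r, start 0; Z[6]=3 scan→box=[6,9)
i=7: min(r-i=2, Z[1]=0)=0; Z[7]=0
i=8: min(r-i=1, Z[2]=2)=1; Z[8]=1
i=9: i≥r, start 0; Z[9]=0
i=10: i≥r, start 0; Z[10]=2 scan→box=[10,12)
i=11: min(r-i=1, Z[1]=0)=0; Z[11]=0
i=12: i≥r, start 0; Z[12]=0

[13, 0, 2, 0, 0, 0, 3, 0, 1, 0, 2, 0, 0]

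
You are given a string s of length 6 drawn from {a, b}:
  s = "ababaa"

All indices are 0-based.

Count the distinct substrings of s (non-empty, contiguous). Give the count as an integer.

14

rank | idx | suffix
   0 |   5 | a
   1 |   4 | aa
   2 |   2 | abaa
   3 |   0 | ababaa
   4 |   3 | baa
   5 |   1 | babaa

SA = [5, 4, 2, 0, 3, 1]
[i] adj suffixes → lcp
  [1] 5/4 → 1 ('a')
  [2] 4/2 → 1 ('a')
  [3] 2/0 → 3 ('aba')
  [4] 0/3 → 0 ('')
  [5] 3/1 → 2 ('ba')

n(n+1)/2 = 6·7/2 = 21
Σ LCP = 0 + 1 + 1 + 3 + 0 + 2 = 7
distinct = 21 − 7 = 14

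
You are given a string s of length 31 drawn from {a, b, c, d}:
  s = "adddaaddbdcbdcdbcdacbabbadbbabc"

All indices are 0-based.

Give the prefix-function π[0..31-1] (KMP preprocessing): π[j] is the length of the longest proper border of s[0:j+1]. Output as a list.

[0, 0, 0, 0, 1, 1, 2, 3, 0, 0, 0, 0, 0, 0, 0, 0, 0, 0, 1, 0, 0, 1, 0, 0, 1, 2, 0, 0, 1, 0, 0]

π[0] = 0
j=1 s[j]='d': π[1]=0 (border '')
j=2 s[j]='d': π[2]=0 (border '')
j=3 s[j]='d': π[3]=0 (border '')
j=4 s[j]='a': π[4]=1 (border 'a')
j=5 s[j]='a': k: 1→0; π[5]=1 (border 'a')
j=6 s[j]='d': π[6]=2 (border 'ad')
j=7 s[j]='d': π[7]=3 (border 'add')
j=8 s[j]='b': k: 3→0; π[8]=0 (border '')
j=9 s[j]='d': π[9]=0 (border '')
j=10 s[j]='c': π[10]=0 (border '')
j=11 s[j]='b': π[11]=0 (border '')
j=12 s[j]='d': π[12]=0 (border '')
j=13 s[j]='c': π[13]=0 (border '')
j=14 s[j]='d': π[14]=0 (border '')
j=15 s[j]='b': π[15]=0 (border '')
j=16 s[j]='c': π[16]=0 (border '')
j=17 s[j]='d': π[17]=0 (border '')
j=18 s[j]='a': π[18]=1 (border 'a')
j=19 s[j]='c': k: 1→0; π[19]=0 (border '')
j=20 s[j]='b': π[20]=0 (border '')
j=21 s[j]='a': π[21]=1 (border 'a')
j=22 s[j]='b': k: 1→0; π[22]=0 (border '')
j=23 s[j]='b': π[23]=0 (border '')
j=24 s[j]='a': π[24]=1 (border 'a')
j=25 s[j]='d': π[25]=2 (border 'ad')
j=26 s[j]='b': k: 2→0; π[26]=0 (border '')
j=27 s[j]='b': π[27]=0 (border '')
j=28 s[j]='a': π[28]=1 (border 'a')
j=29 s[j]='b': k: 1→0; π[29]=0 (border '')
j=30 s[j]='c': π[30]=0 (border '')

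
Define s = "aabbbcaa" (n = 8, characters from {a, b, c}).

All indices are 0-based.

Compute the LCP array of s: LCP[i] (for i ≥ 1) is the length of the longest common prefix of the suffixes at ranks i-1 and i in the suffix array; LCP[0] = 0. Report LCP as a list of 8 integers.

[0, 1, 2, 1, 0, 2, 1, 0]

rank | idx | suffix
   0 |   7 | a
   1 |   6 | aa
   2 |   0 | aabbbcaa
   3 |   1 | abbbcaa
   4 |   2 | bbbcaa
   5 |   3 | bbcaa
   6 |   4 | bcaa
   7 |   5 | caa

SA = [7, 6, 0, 1, 2, 3, 4, 5]
[i] adj suffixes → lcp
  [1] 7/6 → 1 ('a')
  [2] 6/0 → 2 ('aa')
  [3] 0/1 → 1 ('a')
  [4] 1/2 → 0 ('')
  [5] 2/3 → 2 ('bb')
  [6] 3/4 → 1 ('b')
  [7] 4/5 → 0 ('')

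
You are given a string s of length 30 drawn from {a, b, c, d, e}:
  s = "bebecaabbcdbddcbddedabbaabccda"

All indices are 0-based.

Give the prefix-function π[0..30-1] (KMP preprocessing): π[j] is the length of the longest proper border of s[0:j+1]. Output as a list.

[0, 0, 1, 2, 0, 0, 0, 1, 1, 0, 0, 1, 0, 0, 0, 1, 0, 0, 0, 0, 0, 1, 1, 0, 0, 1, 0, 0, 0, 0]

π[0] = 0
j=1 s[j]='e': π[1]=0 (border '')
j=2 s[j]='b': π[2]=1 (border 'b')
j=3 s[j]='e': π[3]=2 (border 'be')
j=4 s[j]='c': k: 2→0; π[4]=0 (border '')
j=5 s[j]='a': π[5]=0 (border '')
j=6 s[j]='a': π[6]=0 (border '')
j=7 s[j]='b': π[7]=1 (border 'b')
j=8 s[j]='b': k: 1→0; π[8]=1 (border 'b')
j=9 s[j]='c': k: 1→0; π[9]=0 (border '')
j=10 s[j]='d': π[10]=0 (border '')
j=11 s[j]='b': π[11]=1 (border 'b')
j=12 s[j]='d': k: 1→0; π[12]=0 (border '')
j=13 s[j]='d': π[13]=0 (border '')
j=14 s[j]='c': π[14]=0 (border '')
j=15 s[j]='b': π[15]=1 (border 'b')
j=16 s[j]='d': k: 1→0; π[16]=0 (border '')
j=17 s[j]='d': π[17]=0 (border '')
j=18 s[j]='e': π[18]=0 (border '')
j=19 s[j]='d': π[19]=0 (border '')
j=20 s[j]='a': π[20]=0 (border '')
j=21 s[j]='b': π[21]=1 (border 'b')
j=22 s[j]='b': k: 1→0; π[22]=1 (border 'b')
j=23 s[j]='a': k: 1→0; π[23]=0 (border '')
j=24 s[j]='a': π[24]=0 (border '')
j=25 s[j]='b': π[25]=1 (border 'b')
j=26 s[j]='c': k: 1→0; π[26]=0 (border '')
j=27 s[j]='c': π[27]=0 (border '')
j=28 s[j]='d': π[28]=0 (border '')
j=29 s[j]='a': π[29]=0 (border '')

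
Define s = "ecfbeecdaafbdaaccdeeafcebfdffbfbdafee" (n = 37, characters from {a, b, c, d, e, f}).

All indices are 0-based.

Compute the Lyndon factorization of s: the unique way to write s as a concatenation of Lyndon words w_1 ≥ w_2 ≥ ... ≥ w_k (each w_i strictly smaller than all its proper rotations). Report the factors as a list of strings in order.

["e", "cf", "beecd", "aafbd", "aaccdeeafcebfdffbfbdafee"]

emit factor 1: 'e' (i=0, period=1)
emit factor 2: 'cf' (i=1, period=2)
emit factor 3: 'beecd' (i=3, period=5)
emit factor 4: 'aafbd' (i=8, period=5)
emit factor 5: 'aaccdeeafcebfdffbfbdafee' (i=13, period=24)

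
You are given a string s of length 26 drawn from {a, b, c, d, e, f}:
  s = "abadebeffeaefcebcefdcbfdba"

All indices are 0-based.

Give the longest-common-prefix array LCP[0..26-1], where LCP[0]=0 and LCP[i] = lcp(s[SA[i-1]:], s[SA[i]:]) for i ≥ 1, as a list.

sorted suffixes:
  #0 SA[0]=25  'a'
  #1 SA[1]=0  'abadebeffeaefcebcefdcbfdba'
  #2 SA[2]=2  'adebeffeaefcebcefdcbfdba'
  #3 SA[3]=10  'aefcebcefdcbfdba'
  #4 SA[4]=24  'ba'
  #5 SA[5]=1  'badebeffeaefcebcefdcbfdba'
  #6 SA[6]=15  'bcefdcbfdba'
  #7 SA[7]=5  'beffeaefcebcefdcbfdba'
  #8 SA[8]=21  'bfdba'
  #9 SA[9]=20  'cbfdba'
  #10 SA[10]=13  'cebcefdcbfdba'
  #11 SA[11]=16  'cefdcbfdba'
  #12 SA[12]=23  'dba'
  #13 SA[13]=19  'dcbfdba'
  #14 SA[14]=3  'debeffeaefcebcefdcbfdba'
  #15 SA[15]=9  'eaefcebcefdcbfdba'
  #16 SA[16]=14  'ebcefdcbfdba'
  #17 SA[17]=4  'ebeffeaefcebcefdcbfdba'
  #18 SA[18]=11  'efcebcefdcbfdba'
  #19 SA[19]=17  'efdcbfdba'
  #20 SA[20]=6  'effeaefcebcefdcbfdba'
  #21 SA[21]=12  'fcebcefdcbfdba'
  #22 SA[22]=22  'fdba'
  #23 SA[23]=18  'fdcbfdba'
  #24 SA[24]=8  'feaefcebcefdcbfdba'
  #25 SA[25]=7  'ffeaefcebcefdcbfdba'

SA = [25, 0, 2, 10, 24, 1, 15, 5, 21, 20, 13, 16, 23, 19, 3, 9, 14, 4, 11, 17, 6, 12, 22, 18, 8, 7]
rank  pair      lcp
   1  s[25:],s[0:]  1  'a'
   2  s[0:],s[2:]  1  'a'
   3  s[2:],s[10:]  1  'a'
   4  s[10:],s[24:]  0  ''
   5  s[24:],s[1:]  2  'ba'
   6  s[1:],s[15:]  1  'b'
   7  s[15:],s[5:]  1  'b'
   8  s[5:],s[21:]  1  'b'
   9  s[21:],s[20:]  0  ''
  10  s[20:],s[13:]  1  'c'
  11  s[13:],s[16:]  2  'ce'
  12  s[16:],s[23:]  0  ''
  13  s[23:],s[19:]  1  'd'
  14  s[19:],s[3:]  1  'd'
  15  s[3:],s[9:]  0  ''
  16  s[9:],s[14:]  1  'e'
  17  s[14:],s[4:]  2  'eb'
  18  s[4:],s[11:]  1  'e'
  19  s[11:],s[17:]  2  'ef'
  20  s[17:],s[6:]  2  'ef'
  21  s[6:],s[12:]  0  ''
  22  s[12:],s[22:]  1  'f'
  23  s[22:],s[18:]  2  'fd'
  24  s[18:],s[8:]  1  'f'
  25  s[8:],s[7:]  1  'f'

[0, 1, 1, 1, 0, 2, 1, 1, 1, 0, 1, 2, 0, 1, 1, 0, 1, 2, 1, 2, 2, 0, 1, 2, 1, 1]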